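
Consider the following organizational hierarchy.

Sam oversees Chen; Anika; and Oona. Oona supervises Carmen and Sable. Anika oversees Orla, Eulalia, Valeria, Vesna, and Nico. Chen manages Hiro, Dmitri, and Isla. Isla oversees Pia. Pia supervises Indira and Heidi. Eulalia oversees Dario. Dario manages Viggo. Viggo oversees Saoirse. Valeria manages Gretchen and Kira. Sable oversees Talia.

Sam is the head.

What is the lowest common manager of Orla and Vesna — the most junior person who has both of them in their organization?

Anika

Orla's chain of managers is Anika, Sam. Vesna's chain of managers is Anika, Sam. The first manager that appears in both chains is Anika.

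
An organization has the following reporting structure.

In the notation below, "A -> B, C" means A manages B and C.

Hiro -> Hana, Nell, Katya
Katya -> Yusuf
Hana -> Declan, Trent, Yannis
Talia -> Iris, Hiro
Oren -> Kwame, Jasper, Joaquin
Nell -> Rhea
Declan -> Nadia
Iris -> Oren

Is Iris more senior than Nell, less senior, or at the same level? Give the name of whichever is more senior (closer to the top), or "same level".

Iris is 1 level below Talia; Nell is 2. Iris is higher.

Iris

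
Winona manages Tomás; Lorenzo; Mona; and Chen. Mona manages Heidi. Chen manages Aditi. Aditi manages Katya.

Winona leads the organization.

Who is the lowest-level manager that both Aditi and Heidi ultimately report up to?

Aditi's chain of managers is Chen, Winona. Heidi's chain of managers is Mona, Winona. The first manager that appears in both chains is Winona.

Winona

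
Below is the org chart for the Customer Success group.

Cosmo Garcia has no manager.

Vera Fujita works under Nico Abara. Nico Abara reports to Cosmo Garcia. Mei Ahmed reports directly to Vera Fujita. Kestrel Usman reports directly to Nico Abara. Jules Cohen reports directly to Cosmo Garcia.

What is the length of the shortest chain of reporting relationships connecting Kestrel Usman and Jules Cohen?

3

Kestrel Usman is 2 levels below Cosmo Garcia, and Jules Cohen is 1 level below Cosmo Garcia (their lowest common manager). The shortest path runs up from Kestrel Usman to Cosmo Garcia and back down to Jules Cohen: 2 + 1 = 3 links.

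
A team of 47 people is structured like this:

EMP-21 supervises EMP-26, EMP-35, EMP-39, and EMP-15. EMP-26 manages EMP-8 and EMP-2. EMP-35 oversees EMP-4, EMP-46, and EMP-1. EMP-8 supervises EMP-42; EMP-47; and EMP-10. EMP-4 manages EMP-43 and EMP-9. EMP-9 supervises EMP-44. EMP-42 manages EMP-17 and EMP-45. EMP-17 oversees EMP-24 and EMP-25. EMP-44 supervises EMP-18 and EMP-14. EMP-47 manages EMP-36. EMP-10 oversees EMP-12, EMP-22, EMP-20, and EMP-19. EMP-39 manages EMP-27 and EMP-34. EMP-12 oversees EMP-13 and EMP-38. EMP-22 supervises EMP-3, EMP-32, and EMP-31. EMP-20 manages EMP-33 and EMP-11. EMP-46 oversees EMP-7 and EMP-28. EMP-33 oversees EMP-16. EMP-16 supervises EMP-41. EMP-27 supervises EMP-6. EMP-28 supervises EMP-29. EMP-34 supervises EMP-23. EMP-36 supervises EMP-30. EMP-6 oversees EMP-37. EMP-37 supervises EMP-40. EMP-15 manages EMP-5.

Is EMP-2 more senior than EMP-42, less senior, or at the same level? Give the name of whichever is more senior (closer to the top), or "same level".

EMP-2

EMP-2 is 2 levels below EMP-21; EMP-42 is 3. EMP-2 is higher.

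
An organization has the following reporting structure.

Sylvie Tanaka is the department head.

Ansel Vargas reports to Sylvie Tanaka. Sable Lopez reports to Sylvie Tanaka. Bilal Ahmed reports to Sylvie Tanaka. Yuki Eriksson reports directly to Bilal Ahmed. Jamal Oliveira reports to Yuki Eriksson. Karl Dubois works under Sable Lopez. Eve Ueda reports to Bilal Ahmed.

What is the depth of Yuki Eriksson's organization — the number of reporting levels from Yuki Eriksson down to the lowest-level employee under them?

1

The longest chain under Yuki Eriksson runs Yuki Eriksson → Jamal Oliveira, which is 1 level below Yuki Eriksson.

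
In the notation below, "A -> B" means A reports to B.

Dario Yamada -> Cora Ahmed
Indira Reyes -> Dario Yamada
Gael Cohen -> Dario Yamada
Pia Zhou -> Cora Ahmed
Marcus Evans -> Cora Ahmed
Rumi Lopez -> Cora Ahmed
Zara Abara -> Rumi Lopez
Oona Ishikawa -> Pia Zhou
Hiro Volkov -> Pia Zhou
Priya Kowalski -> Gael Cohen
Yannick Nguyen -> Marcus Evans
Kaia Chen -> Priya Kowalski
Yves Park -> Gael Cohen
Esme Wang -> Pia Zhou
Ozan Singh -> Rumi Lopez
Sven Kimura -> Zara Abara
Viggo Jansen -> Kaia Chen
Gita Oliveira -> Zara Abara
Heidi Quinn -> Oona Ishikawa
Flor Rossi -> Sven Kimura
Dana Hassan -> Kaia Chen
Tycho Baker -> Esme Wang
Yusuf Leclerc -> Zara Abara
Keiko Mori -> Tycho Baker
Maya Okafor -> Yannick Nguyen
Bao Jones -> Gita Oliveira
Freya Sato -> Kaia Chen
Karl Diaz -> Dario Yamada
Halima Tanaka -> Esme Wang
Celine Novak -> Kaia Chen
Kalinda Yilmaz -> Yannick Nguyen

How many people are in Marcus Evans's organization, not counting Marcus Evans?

3

Marcus Evans directly manages Yannick Nguyen. Under Yannick Nguyen: Kalinda Yilmaz, Maya Okafor (2). That's 3 in total.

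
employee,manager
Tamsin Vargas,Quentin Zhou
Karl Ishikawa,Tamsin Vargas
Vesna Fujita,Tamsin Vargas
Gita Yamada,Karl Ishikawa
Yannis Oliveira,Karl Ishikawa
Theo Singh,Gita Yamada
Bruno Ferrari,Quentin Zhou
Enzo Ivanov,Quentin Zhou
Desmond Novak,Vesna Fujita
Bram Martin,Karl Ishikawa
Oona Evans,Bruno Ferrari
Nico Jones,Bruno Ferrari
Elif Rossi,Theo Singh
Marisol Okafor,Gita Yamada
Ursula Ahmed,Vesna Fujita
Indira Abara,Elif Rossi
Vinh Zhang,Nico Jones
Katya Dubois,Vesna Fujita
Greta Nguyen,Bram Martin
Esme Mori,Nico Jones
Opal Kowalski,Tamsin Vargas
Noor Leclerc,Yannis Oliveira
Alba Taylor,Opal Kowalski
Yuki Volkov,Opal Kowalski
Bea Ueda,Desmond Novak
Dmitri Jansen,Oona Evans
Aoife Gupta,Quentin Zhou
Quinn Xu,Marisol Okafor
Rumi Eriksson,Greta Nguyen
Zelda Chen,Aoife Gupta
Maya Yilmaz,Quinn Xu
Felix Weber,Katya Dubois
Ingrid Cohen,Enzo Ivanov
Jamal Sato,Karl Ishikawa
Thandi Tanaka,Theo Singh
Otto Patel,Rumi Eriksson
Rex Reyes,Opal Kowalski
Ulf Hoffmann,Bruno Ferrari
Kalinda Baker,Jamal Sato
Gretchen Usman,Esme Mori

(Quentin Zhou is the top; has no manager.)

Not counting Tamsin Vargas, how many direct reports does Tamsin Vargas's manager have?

Tamsin Vargas reports to Quentin Zhou. Quentin Zhou's other direct reports are Bruno Ferrari, Enzo Ivanov, Aoife Gupta — 3 peers.

3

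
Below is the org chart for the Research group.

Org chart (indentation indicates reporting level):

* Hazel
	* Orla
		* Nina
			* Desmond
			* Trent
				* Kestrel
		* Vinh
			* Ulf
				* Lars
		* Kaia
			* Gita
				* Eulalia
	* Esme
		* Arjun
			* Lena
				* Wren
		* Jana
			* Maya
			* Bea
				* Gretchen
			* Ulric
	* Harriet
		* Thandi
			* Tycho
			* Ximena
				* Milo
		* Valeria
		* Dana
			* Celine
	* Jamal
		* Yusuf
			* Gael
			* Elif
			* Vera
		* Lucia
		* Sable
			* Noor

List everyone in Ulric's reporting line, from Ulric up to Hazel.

Ulric reports to Jana. Jana reports to Esme. Esme reports to Hazel. Hazel is at the top.

Ulric -> Jana -> Esme -> Hazel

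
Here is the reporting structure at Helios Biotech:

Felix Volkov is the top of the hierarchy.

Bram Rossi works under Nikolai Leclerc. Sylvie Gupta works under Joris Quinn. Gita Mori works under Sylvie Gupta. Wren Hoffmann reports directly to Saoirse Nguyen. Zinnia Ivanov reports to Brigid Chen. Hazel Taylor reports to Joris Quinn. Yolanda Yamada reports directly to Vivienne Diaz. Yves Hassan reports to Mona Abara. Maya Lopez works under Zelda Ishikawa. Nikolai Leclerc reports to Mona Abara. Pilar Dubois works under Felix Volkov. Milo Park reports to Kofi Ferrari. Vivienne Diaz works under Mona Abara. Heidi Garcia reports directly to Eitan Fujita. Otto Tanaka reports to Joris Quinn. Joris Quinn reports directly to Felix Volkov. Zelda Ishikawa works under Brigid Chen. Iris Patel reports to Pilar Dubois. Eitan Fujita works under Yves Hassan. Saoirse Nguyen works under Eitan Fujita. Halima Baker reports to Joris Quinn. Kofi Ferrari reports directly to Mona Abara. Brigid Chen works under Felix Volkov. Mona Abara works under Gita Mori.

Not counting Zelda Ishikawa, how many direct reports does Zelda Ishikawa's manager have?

Zelda Ishikawa reports to Brigid Chen. Brigid Chen's other direct reports are Zinnia Ivanov — 1 peer.

1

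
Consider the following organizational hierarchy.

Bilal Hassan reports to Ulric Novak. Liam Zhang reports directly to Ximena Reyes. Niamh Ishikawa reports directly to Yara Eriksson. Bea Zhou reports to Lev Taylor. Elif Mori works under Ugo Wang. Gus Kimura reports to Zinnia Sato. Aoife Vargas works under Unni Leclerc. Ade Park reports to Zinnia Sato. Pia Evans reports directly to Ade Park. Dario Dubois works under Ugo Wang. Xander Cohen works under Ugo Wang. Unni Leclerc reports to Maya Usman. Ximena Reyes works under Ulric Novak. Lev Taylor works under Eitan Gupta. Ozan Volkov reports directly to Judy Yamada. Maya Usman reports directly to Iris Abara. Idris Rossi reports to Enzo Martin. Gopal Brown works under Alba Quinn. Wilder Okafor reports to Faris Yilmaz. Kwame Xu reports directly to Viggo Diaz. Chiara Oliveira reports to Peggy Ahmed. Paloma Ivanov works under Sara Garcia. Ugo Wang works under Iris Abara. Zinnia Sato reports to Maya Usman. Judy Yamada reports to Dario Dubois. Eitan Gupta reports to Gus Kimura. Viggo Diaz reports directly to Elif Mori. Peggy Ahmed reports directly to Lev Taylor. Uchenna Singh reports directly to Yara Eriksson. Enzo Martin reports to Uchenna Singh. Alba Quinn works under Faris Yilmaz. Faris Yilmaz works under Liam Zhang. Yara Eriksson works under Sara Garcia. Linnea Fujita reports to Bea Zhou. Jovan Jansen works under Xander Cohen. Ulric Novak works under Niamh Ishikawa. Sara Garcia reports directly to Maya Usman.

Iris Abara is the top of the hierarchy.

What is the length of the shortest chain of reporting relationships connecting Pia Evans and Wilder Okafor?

Pia Evans is 3 levels below Maya Usman, and Wilder Okafor is 8 levels below Maya Usman (their lowest common manager). The shortest path runs up from Pia Evans to Maya Usman and back down to Wilder Okafor: 3 + 8 = 11 links.

11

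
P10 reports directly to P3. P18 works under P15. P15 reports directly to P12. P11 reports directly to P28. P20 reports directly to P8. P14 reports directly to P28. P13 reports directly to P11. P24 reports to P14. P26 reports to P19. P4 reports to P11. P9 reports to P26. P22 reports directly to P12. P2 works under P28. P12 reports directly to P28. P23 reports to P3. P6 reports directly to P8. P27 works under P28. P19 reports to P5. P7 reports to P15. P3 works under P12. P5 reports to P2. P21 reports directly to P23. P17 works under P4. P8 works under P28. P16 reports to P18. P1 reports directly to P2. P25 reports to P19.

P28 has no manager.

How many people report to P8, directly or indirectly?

P8 directly manages P20, P6. P20 has no reports. P6 has no reports. So P8's organization is 2 direct reports plus everyone under them: 1 + 1 = 2.

2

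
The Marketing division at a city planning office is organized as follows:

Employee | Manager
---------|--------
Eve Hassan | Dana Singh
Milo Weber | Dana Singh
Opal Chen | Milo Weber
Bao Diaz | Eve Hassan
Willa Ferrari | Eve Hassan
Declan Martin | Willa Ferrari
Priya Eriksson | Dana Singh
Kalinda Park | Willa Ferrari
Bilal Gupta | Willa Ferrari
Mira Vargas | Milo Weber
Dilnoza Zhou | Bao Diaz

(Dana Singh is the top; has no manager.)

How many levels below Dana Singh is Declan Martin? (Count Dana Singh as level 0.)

3

Chain from Declan Martin up to Dana Singh: Declan Martin → Willa Ferrari → Eve Hassan → Dana Singh. That is 3 steps up, so Declan Martin is 3 levels below Dana Singh.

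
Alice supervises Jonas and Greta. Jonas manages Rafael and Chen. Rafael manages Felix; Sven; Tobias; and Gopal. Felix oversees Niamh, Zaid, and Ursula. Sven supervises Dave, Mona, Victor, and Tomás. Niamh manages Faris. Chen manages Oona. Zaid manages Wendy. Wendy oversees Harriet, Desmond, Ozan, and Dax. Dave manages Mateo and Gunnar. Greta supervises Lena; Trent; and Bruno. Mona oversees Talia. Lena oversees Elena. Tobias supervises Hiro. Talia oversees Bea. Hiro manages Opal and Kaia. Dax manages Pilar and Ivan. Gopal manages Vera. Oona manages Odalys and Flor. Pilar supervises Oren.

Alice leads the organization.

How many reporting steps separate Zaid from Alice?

Chain from Zaid up to Alice: Zaid → Felix → Rafael → Jonas → Alice. That is 4 steps up, so Zaid is 4 levels below Alice.

4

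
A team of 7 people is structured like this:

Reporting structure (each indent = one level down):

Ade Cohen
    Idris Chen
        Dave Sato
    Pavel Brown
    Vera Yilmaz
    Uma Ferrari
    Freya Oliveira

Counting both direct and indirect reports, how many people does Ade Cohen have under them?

6

Ade Cohen directly manages Idris Chen, Pavel Brown, Vera Yilmaz, Uma Ferrari, Freya Oliveira. Under Idris Chen: Dave Sato (1). Pavel Brown has no reports. Vera Yilmaz has no reports. Uma Ferrari has no reports. Freya Oliveira has no reports. So Ade Cohen's organization is 5 direct reports plus everyone under them: 2 + 1 + 1 + 1 + 1 = 6.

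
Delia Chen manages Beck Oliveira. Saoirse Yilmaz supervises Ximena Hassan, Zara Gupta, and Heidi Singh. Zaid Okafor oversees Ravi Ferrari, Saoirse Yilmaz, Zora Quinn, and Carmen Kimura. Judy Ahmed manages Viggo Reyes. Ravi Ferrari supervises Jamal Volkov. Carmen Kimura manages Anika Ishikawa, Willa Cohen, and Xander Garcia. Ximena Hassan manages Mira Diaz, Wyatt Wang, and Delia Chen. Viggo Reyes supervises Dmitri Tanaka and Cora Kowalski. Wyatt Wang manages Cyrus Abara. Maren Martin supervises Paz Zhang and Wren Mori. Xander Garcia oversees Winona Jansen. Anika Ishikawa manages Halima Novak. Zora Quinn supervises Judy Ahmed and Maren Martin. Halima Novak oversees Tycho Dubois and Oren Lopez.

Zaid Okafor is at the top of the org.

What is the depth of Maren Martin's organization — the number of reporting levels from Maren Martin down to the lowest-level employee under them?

1

The longest chain under Maren Martin runs Maren Martin → Wren Mori, which is 1 level below Maren Martin.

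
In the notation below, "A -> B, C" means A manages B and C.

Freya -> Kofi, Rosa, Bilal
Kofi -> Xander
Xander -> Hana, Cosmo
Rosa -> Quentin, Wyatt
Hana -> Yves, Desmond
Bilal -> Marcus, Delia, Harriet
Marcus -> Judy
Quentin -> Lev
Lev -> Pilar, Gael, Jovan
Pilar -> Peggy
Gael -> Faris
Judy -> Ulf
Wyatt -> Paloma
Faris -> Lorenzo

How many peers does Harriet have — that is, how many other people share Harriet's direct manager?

2

Harriet reports to Bilal. Bilal's other direct reports are Marcus, Delia — 2 peers.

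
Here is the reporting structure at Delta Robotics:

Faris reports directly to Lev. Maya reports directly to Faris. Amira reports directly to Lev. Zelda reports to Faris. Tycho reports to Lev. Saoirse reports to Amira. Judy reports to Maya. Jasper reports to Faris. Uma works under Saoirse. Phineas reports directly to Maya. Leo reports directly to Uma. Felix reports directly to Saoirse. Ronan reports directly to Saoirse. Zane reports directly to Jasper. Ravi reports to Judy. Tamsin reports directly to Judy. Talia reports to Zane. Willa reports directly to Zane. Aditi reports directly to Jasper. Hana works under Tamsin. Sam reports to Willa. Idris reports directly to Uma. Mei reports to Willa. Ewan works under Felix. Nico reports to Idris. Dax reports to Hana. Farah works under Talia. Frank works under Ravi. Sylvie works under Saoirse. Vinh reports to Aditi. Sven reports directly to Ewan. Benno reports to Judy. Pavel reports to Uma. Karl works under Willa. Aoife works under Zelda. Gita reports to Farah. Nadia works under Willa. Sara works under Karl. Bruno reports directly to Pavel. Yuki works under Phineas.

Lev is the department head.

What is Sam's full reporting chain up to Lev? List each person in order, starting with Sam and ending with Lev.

Sam -> Willa -> Zane -> Jasper -> Faris -> Lev

Sam reports to Willa. Willa reports to Zane. Zane reports to Jasper. Jasper reports to Faris. Faris reports to Lev. Lev is at the top.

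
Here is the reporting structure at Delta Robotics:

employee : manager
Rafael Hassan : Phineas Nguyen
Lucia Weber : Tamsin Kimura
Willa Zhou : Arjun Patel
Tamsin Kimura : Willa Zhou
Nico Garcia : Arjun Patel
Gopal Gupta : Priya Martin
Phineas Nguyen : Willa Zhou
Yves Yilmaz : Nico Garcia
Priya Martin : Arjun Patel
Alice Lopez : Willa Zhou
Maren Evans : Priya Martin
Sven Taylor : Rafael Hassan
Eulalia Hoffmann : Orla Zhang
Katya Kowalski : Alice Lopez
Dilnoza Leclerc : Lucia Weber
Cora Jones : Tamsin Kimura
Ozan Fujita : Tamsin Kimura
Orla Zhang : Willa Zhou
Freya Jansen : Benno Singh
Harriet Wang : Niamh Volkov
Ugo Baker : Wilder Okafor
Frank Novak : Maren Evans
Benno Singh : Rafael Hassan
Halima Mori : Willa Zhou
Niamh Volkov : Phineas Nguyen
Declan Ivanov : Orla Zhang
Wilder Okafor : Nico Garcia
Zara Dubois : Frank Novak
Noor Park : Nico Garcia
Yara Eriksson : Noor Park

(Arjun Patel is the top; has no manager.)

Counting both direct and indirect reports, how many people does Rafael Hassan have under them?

Rafael Hassan directly manages Sven Taylor, Benno Singh. Sven Taylor has no reports. Under Benno Singh: Freya Jansen (1). So Rafael Hassan's organization is 2 direct reports plus everyone under them: 1 + 2 = 3.

3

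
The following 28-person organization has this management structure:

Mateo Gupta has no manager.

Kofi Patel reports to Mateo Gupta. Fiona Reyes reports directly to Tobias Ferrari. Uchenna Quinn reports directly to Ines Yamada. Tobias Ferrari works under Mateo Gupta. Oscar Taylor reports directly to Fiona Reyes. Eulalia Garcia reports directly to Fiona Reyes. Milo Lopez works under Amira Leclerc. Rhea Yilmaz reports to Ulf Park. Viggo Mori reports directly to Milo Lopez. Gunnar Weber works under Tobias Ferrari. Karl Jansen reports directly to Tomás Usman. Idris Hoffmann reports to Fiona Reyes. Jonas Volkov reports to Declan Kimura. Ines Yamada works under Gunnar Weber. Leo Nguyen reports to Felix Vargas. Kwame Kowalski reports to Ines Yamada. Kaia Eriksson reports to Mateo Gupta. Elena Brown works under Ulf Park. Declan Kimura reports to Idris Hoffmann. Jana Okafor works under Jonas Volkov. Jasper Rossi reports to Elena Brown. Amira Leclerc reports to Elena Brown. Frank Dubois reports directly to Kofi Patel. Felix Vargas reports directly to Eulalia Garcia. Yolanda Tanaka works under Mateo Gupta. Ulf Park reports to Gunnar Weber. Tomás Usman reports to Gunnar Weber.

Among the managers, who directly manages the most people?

Direct-report counts: Mateo Gupta has 4; Kofi Patel has 1; Tobias Ferrari has 2; Gunnar Weber has 3; Ines Yamada has 2; Tomás Usman has 1; Ulf Park has 2; Elena Brown has 2; Amira Leclerc has 1; Milo Lopez has 1; Fiona Reyes has 3; Eulalia Garcia has 1; Felix Vargas has 1; Idris Hoffmann has 1; Declan Kimura has 1; Jonas Volkov has 1. The largest is 4, held by Mateo Gupta.

Mateo Gupta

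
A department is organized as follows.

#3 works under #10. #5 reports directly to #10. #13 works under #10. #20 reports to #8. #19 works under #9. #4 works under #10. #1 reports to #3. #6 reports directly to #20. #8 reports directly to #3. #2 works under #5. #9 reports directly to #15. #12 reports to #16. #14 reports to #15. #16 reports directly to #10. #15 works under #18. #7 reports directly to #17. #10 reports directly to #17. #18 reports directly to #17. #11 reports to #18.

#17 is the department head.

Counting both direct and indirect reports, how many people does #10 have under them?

#10 directly manages #3, #5, #4, #13, #16. Under #3: #1, #8, #20, #6 (4). Under #5: #2 (1). #4 has no reports. #13 has no reports. Under #16: #12 (1). So #10's organization is 5 direct reports plus everyone under them: 5 + 2 + 1 + 1 + 2 = 11.

11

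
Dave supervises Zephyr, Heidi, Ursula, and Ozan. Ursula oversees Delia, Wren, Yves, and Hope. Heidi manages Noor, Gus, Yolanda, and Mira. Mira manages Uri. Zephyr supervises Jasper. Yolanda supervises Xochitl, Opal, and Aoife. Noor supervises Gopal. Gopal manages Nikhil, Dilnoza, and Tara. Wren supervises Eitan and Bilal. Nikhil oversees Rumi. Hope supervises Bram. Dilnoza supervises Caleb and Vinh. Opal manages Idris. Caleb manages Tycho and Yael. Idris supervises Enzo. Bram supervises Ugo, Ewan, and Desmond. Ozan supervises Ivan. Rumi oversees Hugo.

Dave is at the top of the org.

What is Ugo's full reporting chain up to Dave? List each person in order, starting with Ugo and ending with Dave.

Ugo -> Bram -> Hope -> Ursula -> Dave

Ugo reports to Bram. Bram reports to Hope. Hope reports to Ursula. Ursula reports to Dave. Dave is at the top.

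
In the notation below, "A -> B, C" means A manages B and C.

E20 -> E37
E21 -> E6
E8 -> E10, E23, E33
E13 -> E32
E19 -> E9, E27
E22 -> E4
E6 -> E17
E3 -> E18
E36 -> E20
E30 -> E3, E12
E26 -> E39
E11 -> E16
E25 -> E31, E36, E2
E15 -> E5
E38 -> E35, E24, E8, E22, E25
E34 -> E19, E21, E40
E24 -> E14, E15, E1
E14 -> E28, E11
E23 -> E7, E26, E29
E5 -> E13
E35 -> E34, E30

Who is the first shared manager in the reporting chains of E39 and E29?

E23

E39's chain of managers is E26, E23, E8, E38. E29's chain of managers is E23, E8, E38. The first manager that appears in both chains is E23.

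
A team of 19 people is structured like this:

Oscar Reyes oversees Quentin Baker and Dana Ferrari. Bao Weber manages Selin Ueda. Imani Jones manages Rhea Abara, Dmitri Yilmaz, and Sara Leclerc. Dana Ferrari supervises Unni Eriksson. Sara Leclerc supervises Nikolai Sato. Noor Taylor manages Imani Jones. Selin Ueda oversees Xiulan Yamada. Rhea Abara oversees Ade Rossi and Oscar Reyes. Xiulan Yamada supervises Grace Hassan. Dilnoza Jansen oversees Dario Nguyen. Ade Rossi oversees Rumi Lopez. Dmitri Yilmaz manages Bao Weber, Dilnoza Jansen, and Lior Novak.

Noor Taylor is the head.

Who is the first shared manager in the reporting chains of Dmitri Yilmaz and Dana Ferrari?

Imani Jones

Dmitri Yilmaz's chain of managers is Imani Jones, Noor Taylor. Dana Ferrari's chain of managers is Oscar Reyes, Rhea Abara, Imani Jones, Noor Taylor. The first manager that appears in both chains is Imani Jones.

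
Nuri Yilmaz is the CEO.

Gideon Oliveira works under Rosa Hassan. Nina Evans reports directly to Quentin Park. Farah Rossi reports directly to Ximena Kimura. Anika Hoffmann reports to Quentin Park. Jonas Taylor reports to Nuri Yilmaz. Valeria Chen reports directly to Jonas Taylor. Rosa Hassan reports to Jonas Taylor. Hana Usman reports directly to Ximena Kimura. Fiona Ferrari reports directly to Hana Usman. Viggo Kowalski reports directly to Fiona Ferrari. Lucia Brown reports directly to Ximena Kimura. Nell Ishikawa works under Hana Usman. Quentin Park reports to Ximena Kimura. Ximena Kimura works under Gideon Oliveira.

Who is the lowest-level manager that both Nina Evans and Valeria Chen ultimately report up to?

Nina Evans's chain of managers is Quentin Park, Ximena Kimura, Gideon Oliveira, Rosa Hassan, Jonas Taylor, Nuri Yilmaz. Valeria Chen's chain of managers is Jonas Taylor, Nuri Yilmaz. The first manager that appears in both chains is Jonas Taylor.

Jonas Taylor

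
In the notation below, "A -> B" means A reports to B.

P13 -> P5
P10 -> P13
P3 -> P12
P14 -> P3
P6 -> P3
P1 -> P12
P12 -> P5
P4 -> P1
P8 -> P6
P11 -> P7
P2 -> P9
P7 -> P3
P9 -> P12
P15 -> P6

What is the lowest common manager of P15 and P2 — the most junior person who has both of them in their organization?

P12

P15's chain of managers is P6, P3, P12, P5. P2's chain of managers is P9, P12, P5. The first manager that appears in both chains is P12.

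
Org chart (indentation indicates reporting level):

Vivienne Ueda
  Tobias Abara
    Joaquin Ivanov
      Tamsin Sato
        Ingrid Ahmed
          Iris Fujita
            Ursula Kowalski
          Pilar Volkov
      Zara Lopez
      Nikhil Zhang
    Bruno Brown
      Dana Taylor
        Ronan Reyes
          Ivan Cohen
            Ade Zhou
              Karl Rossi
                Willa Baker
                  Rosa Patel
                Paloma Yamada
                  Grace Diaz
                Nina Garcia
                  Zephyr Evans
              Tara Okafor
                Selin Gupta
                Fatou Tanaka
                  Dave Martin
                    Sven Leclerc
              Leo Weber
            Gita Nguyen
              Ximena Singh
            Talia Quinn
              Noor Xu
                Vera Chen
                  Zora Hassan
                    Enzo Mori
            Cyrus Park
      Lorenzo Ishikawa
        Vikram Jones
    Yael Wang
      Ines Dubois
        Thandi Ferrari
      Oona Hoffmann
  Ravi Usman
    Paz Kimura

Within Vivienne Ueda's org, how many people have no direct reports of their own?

The people in Vivienne Ueda's organization with no one reporting to them are Paz Kimura, Oona Hoffmann, Thandi Ferrari, Vikram Jones, Cyrus Park, Enzo Mori, Ximena Singh, Leo Weber, Sven Leclerc, Selin Gupta, Zephyr Evans, Grace Diaz, Rosa Patel, Nikhil Zhang, Zara Lopez, Pilar Volkov, Ursula Kowalski. That is 17.

17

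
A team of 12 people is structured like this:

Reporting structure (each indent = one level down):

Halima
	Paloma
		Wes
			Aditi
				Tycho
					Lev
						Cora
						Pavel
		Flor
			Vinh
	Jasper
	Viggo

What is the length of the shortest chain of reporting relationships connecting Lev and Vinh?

6

Lev is 4 levels below Paloma, and Vinh is 2 levels below Paloma (their lowest common manager). The shortest path runs up from Lev to Paloma and back down to Vinh: 4 + 2 = 6 links.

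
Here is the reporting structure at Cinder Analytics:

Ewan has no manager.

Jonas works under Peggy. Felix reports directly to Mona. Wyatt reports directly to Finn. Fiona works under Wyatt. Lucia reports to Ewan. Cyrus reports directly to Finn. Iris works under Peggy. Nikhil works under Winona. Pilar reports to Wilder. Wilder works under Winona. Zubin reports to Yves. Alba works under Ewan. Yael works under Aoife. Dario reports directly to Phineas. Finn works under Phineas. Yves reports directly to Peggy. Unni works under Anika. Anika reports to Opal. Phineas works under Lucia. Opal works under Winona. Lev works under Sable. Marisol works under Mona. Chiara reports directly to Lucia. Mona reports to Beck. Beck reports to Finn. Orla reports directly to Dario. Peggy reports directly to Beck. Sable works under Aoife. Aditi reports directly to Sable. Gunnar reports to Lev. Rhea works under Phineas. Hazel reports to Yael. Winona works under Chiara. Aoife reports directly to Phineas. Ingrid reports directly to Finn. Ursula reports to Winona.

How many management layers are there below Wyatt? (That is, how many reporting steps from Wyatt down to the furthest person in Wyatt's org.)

1

The longest chain under Wyatt runs Wyatt → Fiona, which is 1 level below Wyatt.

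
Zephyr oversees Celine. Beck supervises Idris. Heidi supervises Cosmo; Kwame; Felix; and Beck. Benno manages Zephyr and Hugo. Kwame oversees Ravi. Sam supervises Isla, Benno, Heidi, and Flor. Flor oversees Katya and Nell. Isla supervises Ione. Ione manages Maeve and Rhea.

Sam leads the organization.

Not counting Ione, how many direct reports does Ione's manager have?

0

Ione reports to Isla, and Isla has no other direct reports. Ione has 0 peers.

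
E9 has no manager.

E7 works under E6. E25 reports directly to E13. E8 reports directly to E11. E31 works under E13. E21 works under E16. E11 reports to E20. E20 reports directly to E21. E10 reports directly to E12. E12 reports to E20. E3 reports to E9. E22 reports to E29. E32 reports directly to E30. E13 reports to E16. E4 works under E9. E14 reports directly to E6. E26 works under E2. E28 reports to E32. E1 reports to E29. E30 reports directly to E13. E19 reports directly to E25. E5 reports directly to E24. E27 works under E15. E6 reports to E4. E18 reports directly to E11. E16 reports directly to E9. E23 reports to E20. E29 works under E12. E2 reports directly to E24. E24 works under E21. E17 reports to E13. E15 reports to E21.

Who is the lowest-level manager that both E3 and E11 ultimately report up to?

E9

E3's chain of managers is E9. E11's chain of managers is E20, E21, E16, E9. The first manager that appears in both chains is E9.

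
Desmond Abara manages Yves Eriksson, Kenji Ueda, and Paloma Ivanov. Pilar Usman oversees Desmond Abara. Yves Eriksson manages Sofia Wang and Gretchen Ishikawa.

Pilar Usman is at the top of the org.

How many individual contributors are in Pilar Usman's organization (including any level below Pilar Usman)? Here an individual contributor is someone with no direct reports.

The people in Pilar Usman's organization with no one reporting to them are Paloma Ivanov, Kenji Ueda, Gretchen Ishikawa, Sofia Wang. That is 4.

4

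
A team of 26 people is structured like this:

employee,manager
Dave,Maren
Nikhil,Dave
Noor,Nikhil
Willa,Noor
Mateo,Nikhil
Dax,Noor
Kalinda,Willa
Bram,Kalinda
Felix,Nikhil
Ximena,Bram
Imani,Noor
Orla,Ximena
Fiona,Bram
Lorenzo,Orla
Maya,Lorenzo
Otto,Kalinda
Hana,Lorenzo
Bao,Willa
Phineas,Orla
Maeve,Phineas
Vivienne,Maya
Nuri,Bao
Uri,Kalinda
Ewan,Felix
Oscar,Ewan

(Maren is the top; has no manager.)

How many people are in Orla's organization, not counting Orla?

Orla directly manages Lorenzo, Phineas. Under Lorenzo: Hana, Maya, Vivienne (3). Under Phineas: Maeve (1). So Orla's organization is 2 direct reports plus everyone under them: 4 + 2 = 6.

6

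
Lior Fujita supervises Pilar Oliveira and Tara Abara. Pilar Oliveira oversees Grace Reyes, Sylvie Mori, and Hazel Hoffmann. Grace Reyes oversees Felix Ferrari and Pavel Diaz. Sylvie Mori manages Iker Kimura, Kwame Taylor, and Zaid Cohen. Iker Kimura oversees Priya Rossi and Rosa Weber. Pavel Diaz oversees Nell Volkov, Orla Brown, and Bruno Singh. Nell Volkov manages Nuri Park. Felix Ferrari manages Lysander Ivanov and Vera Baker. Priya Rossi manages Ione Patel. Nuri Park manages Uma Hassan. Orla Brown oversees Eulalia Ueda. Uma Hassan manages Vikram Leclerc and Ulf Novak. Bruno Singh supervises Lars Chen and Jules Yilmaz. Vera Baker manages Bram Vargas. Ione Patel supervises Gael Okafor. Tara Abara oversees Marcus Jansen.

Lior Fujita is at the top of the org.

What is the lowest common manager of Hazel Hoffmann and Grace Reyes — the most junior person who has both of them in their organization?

Hazel Hoffmann's chain of managers is Pilar Oliveira, Lior Fujita. Grace Reyes's chain of managers is Pilar Oliveira, Lior Fujita. The first manager that appears in both chains is Pilar Oliveira.

Pilar Oliveira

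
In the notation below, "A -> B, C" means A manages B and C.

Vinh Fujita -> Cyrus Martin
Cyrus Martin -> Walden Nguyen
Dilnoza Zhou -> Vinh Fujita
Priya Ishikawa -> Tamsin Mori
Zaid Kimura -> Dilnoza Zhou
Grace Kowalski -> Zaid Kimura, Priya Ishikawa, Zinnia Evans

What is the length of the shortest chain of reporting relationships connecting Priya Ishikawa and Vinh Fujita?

4

Priya Ishikawa is 1 level below Grace Kowalski, and Vinh Fujita is 3 levels below Grace Kowalski (their lowest common manager). The shortest path runs up from Priya Ishikawa to Grace Kowalski and back down to Vinh Fujita: 1 + 3 = 4 links.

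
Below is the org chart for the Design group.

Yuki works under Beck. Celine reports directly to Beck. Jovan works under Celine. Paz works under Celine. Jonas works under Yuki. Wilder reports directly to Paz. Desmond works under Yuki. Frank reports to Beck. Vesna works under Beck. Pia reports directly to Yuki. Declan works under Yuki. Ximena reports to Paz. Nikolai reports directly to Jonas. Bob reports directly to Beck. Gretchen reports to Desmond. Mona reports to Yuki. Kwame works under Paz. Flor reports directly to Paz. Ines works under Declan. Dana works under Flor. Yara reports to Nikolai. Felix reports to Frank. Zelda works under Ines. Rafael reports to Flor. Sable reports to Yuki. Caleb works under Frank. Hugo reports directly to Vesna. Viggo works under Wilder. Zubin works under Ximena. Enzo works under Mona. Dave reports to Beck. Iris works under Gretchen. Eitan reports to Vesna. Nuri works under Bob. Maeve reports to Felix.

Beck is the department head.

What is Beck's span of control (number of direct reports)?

6

Beck directly manages Yuki, Celine, Frank, Vesna, Bob, Dave. That is 6 direct reports.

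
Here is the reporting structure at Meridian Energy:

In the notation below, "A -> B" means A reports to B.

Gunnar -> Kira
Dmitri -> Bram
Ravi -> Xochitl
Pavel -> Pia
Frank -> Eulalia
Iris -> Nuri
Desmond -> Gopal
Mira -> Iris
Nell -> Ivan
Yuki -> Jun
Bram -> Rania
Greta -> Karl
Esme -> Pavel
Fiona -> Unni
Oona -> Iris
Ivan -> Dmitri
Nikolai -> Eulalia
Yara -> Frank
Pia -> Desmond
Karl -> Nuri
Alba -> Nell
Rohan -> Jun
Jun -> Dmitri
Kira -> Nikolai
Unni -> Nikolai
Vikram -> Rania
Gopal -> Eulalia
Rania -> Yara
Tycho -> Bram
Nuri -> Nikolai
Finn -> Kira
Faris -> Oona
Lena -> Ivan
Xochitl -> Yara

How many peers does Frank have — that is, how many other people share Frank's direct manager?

Frank reports to Eulalia. Eulalia's other direct reports are Nikolai, Gopal — 2 peers.

2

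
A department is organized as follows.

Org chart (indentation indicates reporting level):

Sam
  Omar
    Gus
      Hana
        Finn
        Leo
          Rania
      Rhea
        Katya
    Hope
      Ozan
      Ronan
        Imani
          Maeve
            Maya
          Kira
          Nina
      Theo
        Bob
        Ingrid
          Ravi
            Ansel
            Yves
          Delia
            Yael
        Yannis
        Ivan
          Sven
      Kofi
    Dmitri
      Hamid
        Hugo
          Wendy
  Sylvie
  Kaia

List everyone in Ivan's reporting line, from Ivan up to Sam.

Ivan reports to Theo. Theo reports to Hope. Hope reports to Omar. Omar reports to Sam. Sam is at the top.

Ivan -> Theo -> Hope -> Omar -> Sam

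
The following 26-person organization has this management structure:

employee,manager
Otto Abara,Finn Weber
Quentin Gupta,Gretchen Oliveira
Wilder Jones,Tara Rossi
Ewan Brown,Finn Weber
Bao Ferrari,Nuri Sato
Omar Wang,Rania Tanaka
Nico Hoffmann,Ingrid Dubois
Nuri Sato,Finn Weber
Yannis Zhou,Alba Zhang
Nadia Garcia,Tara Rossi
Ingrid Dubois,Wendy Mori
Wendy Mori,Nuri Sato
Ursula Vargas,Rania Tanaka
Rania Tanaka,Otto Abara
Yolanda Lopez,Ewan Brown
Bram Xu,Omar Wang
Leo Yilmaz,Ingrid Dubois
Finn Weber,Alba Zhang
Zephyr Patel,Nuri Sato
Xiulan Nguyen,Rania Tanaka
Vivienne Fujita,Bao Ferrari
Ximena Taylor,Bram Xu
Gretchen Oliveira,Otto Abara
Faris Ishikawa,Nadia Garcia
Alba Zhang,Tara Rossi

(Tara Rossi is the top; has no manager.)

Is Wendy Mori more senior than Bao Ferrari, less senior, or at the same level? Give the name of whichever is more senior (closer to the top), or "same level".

same level

Both Wendy Mori and Bao Ferrari are 4 levels below Tara Rossi.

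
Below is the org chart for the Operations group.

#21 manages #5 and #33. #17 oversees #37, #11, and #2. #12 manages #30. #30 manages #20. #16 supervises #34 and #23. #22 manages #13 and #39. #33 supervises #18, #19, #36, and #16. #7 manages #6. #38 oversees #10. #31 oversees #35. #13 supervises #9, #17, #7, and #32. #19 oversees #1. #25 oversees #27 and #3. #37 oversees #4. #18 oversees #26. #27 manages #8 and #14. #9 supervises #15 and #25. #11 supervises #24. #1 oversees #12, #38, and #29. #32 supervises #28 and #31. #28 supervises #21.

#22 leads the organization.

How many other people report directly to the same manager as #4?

0

#4 reports to #37, and #37 has no other direct reports. #4 has 0 peers.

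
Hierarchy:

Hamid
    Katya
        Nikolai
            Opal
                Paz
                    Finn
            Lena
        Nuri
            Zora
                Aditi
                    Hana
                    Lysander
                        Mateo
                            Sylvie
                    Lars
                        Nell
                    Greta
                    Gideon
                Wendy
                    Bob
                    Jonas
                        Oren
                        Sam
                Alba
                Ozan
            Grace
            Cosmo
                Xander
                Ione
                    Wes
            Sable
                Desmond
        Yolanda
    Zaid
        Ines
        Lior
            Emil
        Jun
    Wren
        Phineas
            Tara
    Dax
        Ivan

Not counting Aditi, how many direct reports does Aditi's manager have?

Aditi reports to Zora. Zora's other direct reports are Wendy, Alba, Ozan — 3 peers.

3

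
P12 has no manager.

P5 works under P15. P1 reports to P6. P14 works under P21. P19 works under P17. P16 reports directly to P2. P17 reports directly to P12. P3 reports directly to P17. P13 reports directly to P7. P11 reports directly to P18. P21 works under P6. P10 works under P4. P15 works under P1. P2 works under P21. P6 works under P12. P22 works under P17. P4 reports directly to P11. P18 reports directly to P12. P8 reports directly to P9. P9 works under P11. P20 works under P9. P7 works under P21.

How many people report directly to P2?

P2 directly manages P16. That is 1 direct report.

1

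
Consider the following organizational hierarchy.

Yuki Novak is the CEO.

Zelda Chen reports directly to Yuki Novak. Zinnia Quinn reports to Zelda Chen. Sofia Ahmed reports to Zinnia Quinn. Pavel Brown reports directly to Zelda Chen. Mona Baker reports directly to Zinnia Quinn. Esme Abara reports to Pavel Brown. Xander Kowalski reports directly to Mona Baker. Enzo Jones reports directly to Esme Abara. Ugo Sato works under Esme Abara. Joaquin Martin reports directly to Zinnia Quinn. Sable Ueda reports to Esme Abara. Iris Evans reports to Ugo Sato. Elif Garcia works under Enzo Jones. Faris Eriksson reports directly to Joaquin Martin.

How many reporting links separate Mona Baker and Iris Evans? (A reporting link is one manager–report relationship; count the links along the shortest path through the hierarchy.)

Mona Baker is 2 levels below Zelda Chen, and Iris Evans is 4 levels below Zelda Chen (their lowest common manager). The shortest path runs up from Mona Baker to Zelda Chen and back down to Iris Evans: 2 + 4 = 6 links.

6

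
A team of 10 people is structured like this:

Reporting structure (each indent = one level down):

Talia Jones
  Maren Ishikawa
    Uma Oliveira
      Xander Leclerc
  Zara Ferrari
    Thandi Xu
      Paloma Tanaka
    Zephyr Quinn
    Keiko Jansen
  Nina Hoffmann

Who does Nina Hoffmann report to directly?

Nina Hoffmann reports directly to Talia Jones.

Talia Jones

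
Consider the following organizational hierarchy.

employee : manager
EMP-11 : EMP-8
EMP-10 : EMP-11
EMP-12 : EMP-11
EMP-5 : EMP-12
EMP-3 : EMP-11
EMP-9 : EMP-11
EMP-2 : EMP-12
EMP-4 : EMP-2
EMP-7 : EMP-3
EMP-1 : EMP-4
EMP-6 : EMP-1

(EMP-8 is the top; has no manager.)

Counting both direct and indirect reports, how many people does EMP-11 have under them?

10

EMP-11 directly manages EMP-10, EMP-12, EMP-3, EMP-9. EMP-10 has no reports. Under EMP-12: EMP-2, EMP-4, EMP-1, EMP-6, EMP-5 (5). Under EMP-3: EMP-7 (1). EMP-9 has no reports. So EMP-11's organization is 4 direct reports plus everyone under them: 1 + 6 + 2 + 1 = 10.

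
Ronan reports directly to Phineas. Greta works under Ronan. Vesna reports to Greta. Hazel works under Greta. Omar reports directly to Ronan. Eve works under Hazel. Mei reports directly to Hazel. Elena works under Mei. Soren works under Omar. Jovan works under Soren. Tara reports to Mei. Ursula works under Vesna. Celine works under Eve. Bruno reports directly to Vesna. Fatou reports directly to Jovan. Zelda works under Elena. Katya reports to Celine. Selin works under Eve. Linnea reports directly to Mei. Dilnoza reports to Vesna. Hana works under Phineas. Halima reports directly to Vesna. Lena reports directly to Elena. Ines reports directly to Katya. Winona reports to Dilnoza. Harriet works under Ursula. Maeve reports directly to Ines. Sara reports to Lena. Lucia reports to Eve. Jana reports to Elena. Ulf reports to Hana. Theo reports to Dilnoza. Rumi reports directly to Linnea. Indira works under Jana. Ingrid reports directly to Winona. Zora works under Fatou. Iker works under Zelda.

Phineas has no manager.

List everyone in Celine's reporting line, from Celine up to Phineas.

Celine reports to Eve. Eve reports to Hazel. Hazel reports to Greta. Greta reports to Ronan. Ronan reports to Phineas. Phineas is at the top.

Celine -> Eve -> Hazel -> Greta -> Ronan -> Phineas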